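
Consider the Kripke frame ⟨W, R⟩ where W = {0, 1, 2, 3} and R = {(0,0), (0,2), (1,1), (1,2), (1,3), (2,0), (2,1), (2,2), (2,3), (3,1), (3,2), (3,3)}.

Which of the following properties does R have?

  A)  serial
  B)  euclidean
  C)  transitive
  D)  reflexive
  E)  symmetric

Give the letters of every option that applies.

(A) serial: every world has an R-successor.
(B) not euclidean: 2 R 0 and 2 R 1 but not 0 R 1.
(C) not transitive: 0 R 2 and 2 R 1 but not 0 R 1.
(D) reflexive: each world relates to itself.
(E) symmetric: every R-edge is matched by its reverse.

A, D, E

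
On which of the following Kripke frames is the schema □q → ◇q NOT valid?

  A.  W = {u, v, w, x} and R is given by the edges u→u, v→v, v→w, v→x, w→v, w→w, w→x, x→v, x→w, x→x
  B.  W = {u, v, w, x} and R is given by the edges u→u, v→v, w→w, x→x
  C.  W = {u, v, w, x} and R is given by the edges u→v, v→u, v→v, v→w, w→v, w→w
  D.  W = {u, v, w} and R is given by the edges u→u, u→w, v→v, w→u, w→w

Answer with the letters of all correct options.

C

The schema □q → ◇q is axiom D; it is valid on a frame iff R is serial.
(A) R is serial (every world has an R-successor), so the schema is valid here.
(B) R is serial (every world has an R-successor), so the schema is valid here.
(C) R is not serial (x has no R-successor), so the schema fails here.
(D) R is serial (every world has an R-successor), so the schema is valid here.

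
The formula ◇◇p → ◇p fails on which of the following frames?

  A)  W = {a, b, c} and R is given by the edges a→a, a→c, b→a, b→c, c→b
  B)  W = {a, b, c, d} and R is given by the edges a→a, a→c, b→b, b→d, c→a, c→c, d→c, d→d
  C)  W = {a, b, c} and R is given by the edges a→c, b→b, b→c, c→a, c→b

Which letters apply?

A, B, C

The schema ◇◇p → ◇p is the dual of axiom 4; it is valid on a frame iff R is transitive.
(A) R is not transitive (a R c and c R b but not a R b), so the schema fails here.
(B) R is not transitive (b R d and d R c but not b R c), so the schema fails here.
(C) R is not transitive (a R c and c R a but not a R a), so the schema fails here.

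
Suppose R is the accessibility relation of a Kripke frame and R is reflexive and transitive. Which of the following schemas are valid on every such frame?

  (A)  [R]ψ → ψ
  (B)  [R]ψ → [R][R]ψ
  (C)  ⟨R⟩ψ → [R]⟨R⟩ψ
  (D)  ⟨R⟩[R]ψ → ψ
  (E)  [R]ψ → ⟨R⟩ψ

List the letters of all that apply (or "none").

Reflexive relations are serial.
(A) [R]ψ → ψ is axiom T, which corresponds to reflexivity. Every such R is reflexive — valid.
(B) [R]ψ → [R][R]ψ (axiom 4) characterises the transitive frames. Every such R is transitive — valid.
(C) ⟨R⟩ψ → [R]⟨R⟩ψ is axiom 5, which corresponds to the euclidean property. Such an R need not be euclidean — not valid.
(D) ⟨R⟩[R]ψ → ψ is the dual of axiom B; it is valid on a frame exactly when R is symmetric. Such an R need not be symmetric, so not valid.
(E) [R]ψ → ⟨R⟩ψ (axiom D) characterises the serial frames. Every such R is serial — valid.

A, B, E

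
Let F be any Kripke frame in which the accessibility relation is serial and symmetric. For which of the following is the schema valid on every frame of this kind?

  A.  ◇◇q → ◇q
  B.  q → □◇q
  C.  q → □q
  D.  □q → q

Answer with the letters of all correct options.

(A) ◇◇q → ◇q is the dual of axiom 4, which corresponds to transitivity. Such an R need not be transitive — not valid.
(B) q → □◇q is axiom B; it is valid on a frame exactly when R is symmetric. Every such R is symmetric, so valid.
(C) q → □q is valid only on frames where every R-edge is a self-loop. Such an R need not be a subset of the identity — not valid.
(D) □q → q is axiom T; it is valid on a frame exactly when R is reflexive. Such an R need not be reflexive, so not valid.

B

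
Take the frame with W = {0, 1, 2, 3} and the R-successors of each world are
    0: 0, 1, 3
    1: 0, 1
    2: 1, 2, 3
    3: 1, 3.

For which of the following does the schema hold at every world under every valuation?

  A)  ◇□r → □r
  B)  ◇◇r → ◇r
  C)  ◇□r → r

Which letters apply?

R is not symmetric: 0 R 3 but not 3 R 0.
R is not transitive: 1 R 0 and 0 R 3 but not 1 R 3.
R is not euclidean: 0 R 1 and 0 R 3 but not 1 R 3.
(A) ◇□r → □r (the dual of axiom 5) characterises the euclidean frames. R is not euclidean — not valid.
(B) ◇◇r → ◇r (the dual of axiom 4) characterises the transitive frames. R is not transitive — not valid.
(C) ◇□r → r (the dual of axiom B) characterises the symmetric frames. R is not symmetric — not valid.

none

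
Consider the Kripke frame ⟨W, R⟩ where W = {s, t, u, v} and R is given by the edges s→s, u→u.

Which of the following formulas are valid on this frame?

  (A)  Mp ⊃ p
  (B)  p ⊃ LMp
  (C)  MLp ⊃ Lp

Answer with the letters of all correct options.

R is symmetric: every R-edge is matched by its reverse.
R is euclidean: any two R-successors of the same world are R-related.
R is a subset of the identity: every R-edge is a self-loop.
(A) Mp ⊃ p is the converse of T; it holds exactly when R ⊆ identity. Here R ⊆ identity — valid.
(B) p ⊃ LMp is axiom B, which corresponds to symmetry. R is symmetric — valid.
(C) MLp ⊃ Lp (the dual of axiom 5) characterises the euclidean frames. R is euclidean — valid.

A, B, C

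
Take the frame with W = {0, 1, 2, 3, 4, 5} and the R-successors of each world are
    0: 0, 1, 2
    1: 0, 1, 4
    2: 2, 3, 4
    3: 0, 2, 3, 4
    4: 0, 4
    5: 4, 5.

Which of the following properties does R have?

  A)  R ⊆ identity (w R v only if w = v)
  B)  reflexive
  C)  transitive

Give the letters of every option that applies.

B

(A) not ⊆ identity: 0 R 1 with 0 ≠ 1.
(B) reflexive: each world relates to itself.
(C) not transitive: 0 R 1 and 1 R 4 but not 0 R 4.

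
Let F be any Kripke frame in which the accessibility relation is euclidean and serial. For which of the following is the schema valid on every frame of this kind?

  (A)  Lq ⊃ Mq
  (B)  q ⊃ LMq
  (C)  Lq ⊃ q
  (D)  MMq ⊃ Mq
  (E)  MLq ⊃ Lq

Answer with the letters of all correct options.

A, E

(A) Lq ⊃ Mq is axiom D; it is valid on a frame exactly when R is serial. Every such R is serial, so valid.
(B) q ⊃ LMq (axiom B) characterises the symmetric frames. Such an R need not be symmetric — not valid.
(C) axiom T: valid iff R is reflexive. Such an R need not be reflexive — not valid.
(D) MMq ⊃ Mq (the dual of axiom 4) characterises the transitive frames. Such an R need not be transitive — not valid.
(E) the dual of axiom 5: valid iff R is euclidean. Every such R is euclidean — valid.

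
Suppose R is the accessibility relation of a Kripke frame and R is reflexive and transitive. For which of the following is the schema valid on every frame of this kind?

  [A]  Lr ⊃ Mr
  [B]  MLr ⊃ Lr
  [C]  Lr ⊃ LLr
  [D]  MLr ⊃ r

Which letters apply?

Reflexive relations are serial.
(A) Lr ⊃ Mr (axiom D) characterises the serial frames. Every such R is serial — valid.
(B) MLr ⊃ Lr is the dual of axiom 5; it is valid on a frame exactly when R is euclidean. Such an R need not be euclidean, so not valid.
(C) Lr ⊃ LLr is axiom 4, which corresponds to transitivity. Every such R is transitive — valid.
(D) MLr ⊃ r (the dual of axiom B) characterises the symmetric frames. Such an R need not be symmetric — not valid.

A, C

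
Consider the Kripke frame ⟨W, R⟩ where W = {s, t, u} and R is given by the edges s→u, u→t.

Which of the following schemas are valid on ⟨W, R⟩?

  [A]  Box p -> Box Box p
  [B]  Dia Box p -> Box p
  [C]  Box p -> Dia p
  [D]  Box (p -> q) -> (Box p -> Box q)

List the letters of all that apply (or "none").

D

R is not transitive: s R u and u R t but not s R t.
R is not euclidean: s R u and s R u but not u R u.
R is not serial: t has no R-successor.
(A) Box p -> Box Box p is axiom 4, which corresponds to transitivity. R is not transitive — not valid.
(B) Dia Box p -> Box p is the dual of axiom 5; it is valid on a frame exactly when R is euclidean. R is not euclidean, so not valid.
(C) Box p -> Dia p is axiom D, which corresponds to seriality. R is not serial — not valid.
(D) Box (p -> q) -> (Box p -> Box q) is axiom K, valid on every Kripke frame — valid.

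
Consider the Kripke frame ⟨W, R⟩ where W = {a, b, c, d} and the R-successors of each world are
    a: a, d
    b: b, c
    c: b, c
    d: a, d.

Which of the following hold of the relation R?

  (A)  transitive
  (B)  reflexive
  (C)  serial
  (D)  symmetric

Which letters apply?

(A) transitive: R is closed under composition.
(B) reflexive: each world relates to itself.
(C) serial: every world has an R-successor.
(D) symmetric: every R-edge is matched by its reverse.

A, B, C, D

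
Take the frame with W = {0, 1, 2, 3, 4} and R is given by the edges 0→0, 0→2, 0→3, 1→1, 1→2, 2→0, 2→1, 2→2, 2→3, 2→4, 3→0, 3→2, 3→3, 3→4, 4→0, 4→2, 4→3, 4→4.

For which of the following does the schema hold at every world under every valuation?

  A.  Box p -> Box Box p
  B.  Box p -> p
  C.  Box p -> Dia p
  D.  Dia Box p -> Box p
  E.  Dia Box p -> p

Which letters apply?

B, C

R is reflexive: each world relates to itself.
R is not symmetric: 4 R 0 but not 0 R 4.
R is not transitive: 0 R 2 and 2 R 1 but not 0 R 1.
R is not euclidean: 2 R 0 and 2 R 1 but not 0 R 1.
R is serial: every world has an R-successor.
(A) Box p -> Box Box p is axiom 4; it is valid on a frame exactly when R is transitive. R is not transitive, so not valid.
(B) Box p -> p (axiom T) characterises the reflexive frames. R is reflexive — valid.
(C) Box p -> Dia p is axiom D; it is valid on a frame exactly when R is serial. R is serial, so valid.
(D) Dia Box p -> Box p (the dual of axiom 5) characterises the euclidean frames. R is not euclidean — not valid.
(E) Dia Box p -> p is the dual of axiom B, which corresponds to symmetry. R is not symmetric — not valid.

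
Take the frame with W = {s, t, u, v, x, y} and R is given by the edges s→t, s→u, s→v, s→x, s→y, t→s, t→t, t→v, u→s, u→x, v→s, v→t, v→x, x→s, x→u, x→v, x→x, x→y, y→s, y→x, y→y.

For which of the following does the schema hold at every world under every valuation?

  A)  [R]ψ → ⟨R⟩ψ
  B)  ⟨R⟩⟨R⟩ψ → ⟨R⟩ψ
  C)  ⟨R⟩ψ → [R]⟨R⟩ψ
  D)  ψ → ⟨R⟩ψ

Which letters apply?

A

R is not reflexive: not s R s.
R is not transitive: s R t and t R s but not s R s.
R is not euclidean: s R t and s R u but not t R u.
R is serial: every world has an R-successor.
(A) [R]ψ → ⟨R⟩ψ is axiom D, which corresponds to seriality. R is serial — valid.
(B) ⟨R⟩⟨R⟩ψ → ⟨R⟩ψ (the dual of axiom 4) characterises the transitive frames. R is not transitive — not valid.
(C) ⟨R⟩ψ → [R]⟨R⟩ψ is axiom 5, which corresponds to the euclidean property. R is not euclidean — not valid.
(D) the dual of axiom T: valid iff R is reflexive. R is not reflexive — not valid.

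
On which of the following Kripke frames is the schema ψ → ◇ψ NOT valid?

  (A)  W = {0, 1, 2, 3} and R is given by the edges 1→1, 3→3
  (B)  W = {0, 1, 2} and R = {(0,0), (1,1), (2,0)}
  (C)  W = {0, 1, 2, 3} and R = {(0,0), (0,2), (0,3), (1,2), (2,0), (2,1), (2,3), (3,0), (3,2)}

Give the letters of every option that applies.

The schema ψ → ◇ψ is the dual of axiom T; it is valid on a frame iff R is reflexive.
(A) R is not reflexive (not 0 R 0), so the schema fails here.
(B) R is not reflexive (not 2 R 2), so the schema fails here.
(C) R is not reflexive (not 1 R 1), so the schema fails here.

A, B, C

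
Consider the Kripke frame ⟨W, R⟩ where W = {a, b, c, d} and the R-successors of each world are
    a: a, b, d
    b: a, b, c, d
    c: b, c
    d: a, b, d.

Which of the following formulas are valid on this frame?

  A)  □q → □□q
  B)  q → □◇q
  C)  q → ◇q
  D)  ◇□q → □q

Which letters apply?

B, C

R is reflexive: each world relates to itself.
R is symmetric: every R-edge is matched by its reverse.
R is not transitive: a R b and b R c but not a R c.
R is not euclidean: b R a and b R c but not a R c.
(A) □q → □□q is axiom 4; it is valid on a frame exactly when R is transitive. R is not transitive, so not valid.
(B) q → □◇q is axiom B; it is valid on a frame exactly when R is symmetric. R is symmetric, so valid.
(C) q → ◇q is the dual of axiom T, which corresponds to reflexivity. R is reflexive — valid.
(D) ◇□q → □q (the dual of axiom 5) characterises the euclidean frames. R is not euclidean — not valid.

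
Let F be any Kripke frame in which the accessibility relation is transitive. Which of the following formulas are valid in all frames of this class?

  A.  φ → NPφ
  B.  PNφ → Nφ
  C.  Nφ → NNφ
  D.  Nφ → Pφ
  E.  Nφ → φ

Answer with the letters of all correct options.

(A) φ → NPφ is axiom B; it is valid on a frame exactly when R is symmetric. Such an R need not be symmetric, so not valid.
(B) PNφ → Nφ is the dual of axiom 5, which corresponds to the euclidean property. Such an R need not be euclidean — not valid.
(C) Nφ → NNφ is axiom 4, which corresponds to transitivity. Every such R is transitive — valid.
(D) axiom D: valid iff R is serial. Such an R need not be serial — not valid.
(E) axiom T: valid iff R is reflexive. Such an R need not be reflexive — not valid.

C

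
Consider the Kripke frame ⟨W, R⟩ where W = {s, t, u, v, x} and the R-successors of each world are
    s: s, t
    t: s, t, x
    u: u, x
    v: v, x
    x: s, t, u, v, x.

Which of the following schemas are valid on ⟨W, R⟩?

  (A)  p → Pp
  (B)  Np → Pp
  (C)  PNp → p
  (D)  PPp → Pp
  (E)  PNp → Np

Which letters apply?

A, B

R is reflexive: each world relates to itself.
R is not symmetric: x R s but not s R x.
R is not transitive: s R t and t R x but not s R x.
R is not euclidean: t R s and t R x but not s R x.
R is serial: every world has an R-successor.
(A) p → Pp is the dual of axiom T, which corresponds to reflexivity. R is reflexive — valid.
(B) Np → Pp is axiom D, which corresponds to seriality. R is serial — valid.
(C) PNp → p is the dual of axiom B, which corresponds to symmetry. R is not symmetric — not valid.
(D) PPp → Pp (the dual of axiom 4) characterises the transitive frames. R is not transitive — not valid.
(E) PNp → Np is the dual of axiom 5, which corresponds to the euclidean property. R is not euclidean — not valid.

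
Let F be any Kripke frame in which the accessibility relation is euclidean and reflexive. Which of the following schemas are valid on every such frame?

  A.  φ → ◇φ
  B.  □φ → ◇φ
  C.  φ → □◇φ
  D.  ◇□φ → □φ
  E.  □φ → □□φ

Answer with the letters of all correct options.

A reflexive euclidean relation is also symmetric (from wRw and wRv the euclidean condition gives vRw) and hence transitive; it is an equivalence relation.
(A) φ → ◇φ (the dual of axiom T) characterises the reflexive frames. Every such R is reflexive — valid.
(B) □φ → ◇φ (axiom D) characterises the serial frames. Every such R is serial — valid.
(C) φ → □◇φ (axiom B) characterises the symmetric frames. Every such R is symmetric — valid.
(D) the dual of axiom 5: valid iff R is euclidean. Every such R is euclidean — valid.
(E) □φ → □□φ is axiom 4, which corresponds to transitivity. Every such R is transitive — valid.

A, B, C, D, E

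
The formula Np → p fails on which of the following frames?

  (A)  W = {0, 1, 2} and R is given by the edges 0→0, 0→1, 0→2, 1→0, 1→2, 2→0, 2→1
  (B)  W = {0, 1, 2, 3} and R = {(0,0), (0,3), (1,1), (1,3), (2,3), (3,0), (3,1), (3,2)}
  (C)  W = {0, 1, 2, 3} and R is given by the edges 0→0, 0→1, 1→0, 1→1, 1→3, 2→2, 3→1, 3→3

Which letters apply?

A, B

The schema Np → p is axiom T; it is valid on a frame iff R is reflexive.
(A) R is not reflexive (not 1 R 1), so the schema fails here.
(B) R is not reflexive (not 2 R 2), so the schema fails here.
(C) R is reflexive (each world relates to itself), so the schema is valid here.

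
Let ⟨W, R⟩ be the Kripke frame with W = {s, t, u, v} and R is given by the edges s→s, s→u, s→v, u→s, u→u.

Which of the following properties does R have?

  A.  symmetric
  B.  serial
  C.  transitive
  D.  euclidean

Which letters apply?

(A) not symmetric: s R v but not v R s.
(B) not serial: t has no R-successor.
(C) not transitive: u R s and s R v but not u R v.
(D) not euclidean: s R u and s R v but not u R v.

none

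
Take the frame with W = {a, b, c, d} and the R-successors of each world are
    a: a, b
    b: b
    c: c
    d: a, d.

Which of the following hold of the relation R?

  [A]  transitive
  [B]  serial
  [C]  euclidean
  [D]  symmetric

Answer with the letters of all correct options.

(A) not transitive: d R a and a R b but not d R b.
(B) serial: every world has an R-successor.
(C) not euclidean: a R b and a R a but not b R a.
(D) not symmetric: a R b but not b R a.

B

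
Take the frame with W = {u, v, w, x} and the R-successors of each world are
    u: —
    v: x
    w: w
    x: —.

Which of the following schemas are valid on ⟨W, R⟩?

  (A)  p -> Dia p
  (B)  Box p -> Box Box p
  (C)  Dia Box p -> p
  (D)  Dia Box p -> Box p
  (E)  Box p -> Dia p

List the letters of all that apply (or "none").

B

R is not reflexive: not u R u.
R is not symmetric: v R x but not x R v.
R is transitive: R is closed under composition.
R is not euclidean: v R x and v R x but not x R x.
R is not serial: u has no R-successor.
(A) p -> Dia p is the dual of axiom T; it is valid on a frame exactly when R is reflexive. R is not reflexive, so not valid.
(B) Box p -> Box Box p (axiom 4) characterises the transitive frames. R is transitive — valid.
(C) Dia Box p -> p (the dual of axiom B) characterises the symmetric frames. R is not symmetric — not valid.
(D) Dia Box p -> Box p is the dual of axiom 5; it is valid on a frame exactly when R is euclidean. R is not euclidean, so not valid.
(E) Box p -> Dia p is axiom D, which corresponds to seriality. R is not serial — not valid.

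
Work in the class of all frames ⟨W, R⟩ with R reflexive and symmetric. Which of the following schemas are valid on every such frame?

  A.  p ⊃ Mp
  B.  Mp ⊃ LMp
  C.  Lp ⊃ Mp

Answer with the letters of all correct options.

Reflexive relations are serial.
(A) p ⊃ Mp is the dual of axiom T; it is valid on a frame exactly when R is reflexive. Every such R is reflexive, so valid.
(B) Mp ⊃ LMp is axiom 5, which corresponds to the euclidean property. Such an R need not be euclidean — not valid.
(C) axiom D: valid iff R is serial. Every such R is serial — valid.

A, C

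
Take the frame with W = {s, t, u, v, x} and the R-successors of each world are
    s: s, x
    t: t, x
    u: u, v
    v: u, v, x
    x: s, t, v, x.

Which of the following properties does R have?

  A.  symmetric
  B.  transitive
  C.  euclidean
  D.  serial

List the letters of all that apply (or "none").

A, D

(A) symmetric: every R-edge is matched by its reverse.
(B) not transitive: s R x and x R t but not s R t.
(C) not euclidean: v R u and v R x but not u R x.
(D) serial: every world has an R-successor.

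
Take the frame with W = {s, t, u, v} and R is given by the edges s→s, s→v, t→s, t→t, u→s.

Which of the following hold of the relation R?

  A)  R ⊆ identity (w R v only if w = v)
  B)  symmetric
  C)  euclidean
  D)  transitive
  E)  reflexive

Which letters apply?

none

(A) not ⊆ identity: s R v with s ≠ v.
(B) not symmetric: s R v but not v R s.
(C) not euclidean: s R v and s R s but not v R s.
(D) not transitive: t R s and s R v but not t R v.
(E) not reflexive: not u R u.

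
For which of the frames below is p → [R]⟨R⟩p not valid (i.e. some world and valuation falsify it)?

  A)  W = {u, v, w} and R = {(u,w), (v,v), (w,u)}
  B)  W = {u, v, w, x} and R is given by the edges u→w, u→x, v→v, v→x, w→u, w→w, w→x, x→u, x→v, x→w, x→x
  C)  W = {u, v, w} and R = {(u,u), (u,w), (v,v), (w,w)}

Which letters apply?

C

The schema p → [R]⟨R⟩p is axiom B; it is valid on a frame iff R is symmetric.
(A) R is symmetric (every R-edge is matched by its reverse), so the schema is valid here.
(B) R is symmetric (every R-edge is matched by its reverse), so the schema is valid here.
(C) R is not symmetric (u R w but not w R u), so the schema fails here.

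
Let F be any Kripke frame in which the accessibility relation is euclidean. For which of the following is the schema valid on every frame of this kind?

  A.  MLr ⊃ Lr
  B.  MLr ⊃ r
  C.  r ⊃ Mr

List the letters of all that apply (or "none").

A

(A) the dual of axiom 5: valid iff R is euclidean. Every such R is euclidean — valid.
(B) MLr ⊃ r is the dual of axiom B, which corresponds to symmetry. Such an R need not be symmetric — not valid.
(C) r ⊃ Mr is the dual of axiom T; it is valid on a frame exactly when R is reflexive. Such an R need not be reflexive, so not valid.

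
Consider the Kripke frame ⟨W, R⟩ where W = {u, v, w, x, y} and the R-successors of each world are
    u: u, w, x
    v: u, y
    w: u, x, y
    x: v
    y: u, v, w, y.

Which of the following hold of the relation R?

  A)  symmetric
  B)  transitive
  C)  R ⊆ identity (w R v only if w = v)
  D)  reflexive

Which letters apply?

(A) not symmetric: u R x but not x R u.
(B) not transitive: u R w and w R y but not u R y.
(C) not ⊆ identity: u R w with u ≠ w.
(D) not reflexive: not v R v.

none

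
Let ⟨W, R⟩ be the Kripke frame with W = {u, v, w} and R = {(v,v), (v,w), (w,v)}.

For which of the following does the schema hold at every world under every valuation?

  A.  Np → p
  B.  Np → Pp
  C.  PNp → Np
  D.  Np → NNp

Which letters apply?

none

R is not reflexive: not u R u.
R is not transitive: w R v and v R w but not w R w.
R is not euclidean: v R w and v R w but not w R w.
R is not serial: u has no R-successor.
(A) axiom T: valid iff R is reflexive. R is not reflexive — not valid.
(B) Np → Pp (axiom D) characterises the serial frames. R is not serial — not valid.
(C) the dual of axiom 5: valid iff R is euclidean. R is not euclidean — not valid.
(D) Np → NNp is axiom 4, which corresponds to transitivity. R is not transitive — not valid.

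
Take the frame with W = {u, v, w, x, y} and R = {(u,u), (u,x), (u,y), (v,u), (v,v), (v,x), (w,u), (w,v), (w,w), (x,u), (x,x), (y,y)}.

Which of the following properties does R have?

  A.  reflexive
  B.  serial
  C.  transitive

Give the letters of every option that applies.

A, B

(A) reflexive: each world relates to itself.
(B) serial: every world has an R-successor.
(C) not transitive: v R u and u R y but not v R y.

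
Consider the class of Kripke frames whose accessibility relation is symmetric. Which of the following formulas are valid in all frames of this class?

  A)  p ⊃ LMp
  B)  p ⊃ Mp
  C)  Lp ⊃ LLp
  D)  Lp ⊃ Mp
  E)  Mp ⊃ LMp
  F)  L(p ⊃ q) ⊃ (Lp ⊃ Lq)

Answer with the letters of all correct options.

(A) p ⊃ LMp is axiom B, which corresponds to symmetry. Every such R is symmetric — valid.
(B) the dual of axiom T: valid iff R is reflexive. Such an R need not be reflexive — not valid.
(C) axiom 4: valid iff R is transitive. Such an R need not be transitive — not valid.
(D) Lp ⊃ Mp (axiom D) characterises the serial frames. Such an R need not be serial — not valid.
(E) Mp ⊃ LMp is axiom 5; it is valid on a frame exactly when R is euclidean. Such an R need not be euclidean, so not valid.
(F) this is just K, valid on every normal frame.

A, F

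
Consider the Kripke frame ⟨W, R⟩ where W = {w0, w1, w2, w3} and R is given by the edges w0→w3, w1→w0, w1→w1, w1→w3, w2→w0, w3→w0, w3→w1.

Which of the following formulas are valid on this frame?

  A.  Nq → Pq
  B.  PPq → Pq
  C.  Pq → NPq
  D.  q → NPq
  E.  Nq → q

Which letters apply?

R is not reflexive: not w0 R w0.
R is not symmetric: w1 R w0 but not w0 R w1.
R is not transitive: w0 R w3 and w3 R w0 but not w0 R w0.
R is not euclidean: w1 R w0 and w1 R w1 but not w0 R w1.
R is serial: every world has an R-successor.
(A) Nq → Pq (axiom D) characterises the serial frames. R is serial — valid.
(B) the dual of axiom 4: valid iff R is transitive. R is not transitive — not valid.
(C) Pq → NPq (axiom 5) characterises the euclidean frames. R is not euclidean — not valid.
(D) q → NPq (axiom B) characterises the symmetric frames. R is not symmetric — not valid.
(E) Nq → q (axiom T) characterises the reflexive frames. R is not reflexive — not valid.

A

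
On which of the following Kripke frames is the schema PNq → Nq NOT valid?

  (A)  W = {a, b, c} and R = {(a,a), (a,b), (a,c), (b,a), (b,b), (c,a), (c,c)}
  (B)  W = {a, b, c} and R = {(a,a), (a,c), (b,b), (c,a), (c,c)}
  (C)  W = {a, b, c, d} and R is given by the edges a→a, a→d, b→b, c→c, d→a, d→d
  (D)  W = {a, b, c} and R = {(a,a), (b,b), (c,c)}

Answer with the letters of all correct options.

A

The schema PNq → Nq is the dual of axiom 5; it is valid on a frame iff R is euclidean.
(A) R is not euclidean (a R b and a R c but not b R c), so the schema fails here.
(B) R is euclidean (any two R-successors of the same world are R-related), so the schema is valid here.
(C) R is euclidean (any two R-successors of the same world are R-related), so the schema is valid here.
(D) R is euclidean (any two R-successors of the same world are R-related), so the schema is valid here.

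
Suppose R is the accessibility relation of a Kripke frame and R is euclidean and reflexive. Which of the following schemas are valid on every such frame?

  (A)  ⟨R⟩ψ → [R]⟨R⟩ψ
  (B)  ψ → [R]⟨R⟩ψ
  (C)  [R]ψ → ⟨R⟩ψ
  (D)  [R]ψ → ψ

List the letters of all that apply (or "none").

A, B, C, D

A reflexive euclidean relation is also symmetric (from wRw and wRv the euclidean condition gives vRw) and hence transitive; it is an equivalence relation.
(A) axiom 5: valid iff R is euclidean. Every such R is euclidean — valid.
(B) ψ → [R]⟨R⟩ψ is axiom B, which corresponds to symmetry. Every such R is symmetric — valid.
(C) [R]ψ → ⟨R⟩ψ is axiom D, which corresponds to seriality. Every such R is serial — valid.
(D) [R]ψ → ψ (axiom T) characterises the reflexive frames. Every such R is reflexive — valid.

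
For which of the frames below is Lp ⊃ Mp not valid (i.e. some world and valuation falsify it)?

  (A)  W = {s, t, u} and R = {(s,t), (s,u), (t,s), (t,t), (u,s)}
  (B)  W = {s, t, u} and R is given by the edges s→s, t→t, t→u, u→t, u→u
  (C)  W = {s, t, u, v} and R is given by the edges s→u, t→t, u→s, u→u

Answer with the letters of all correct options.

C

The schema Lp ⊃ Mp is axiom D; it is valid on a frame iff R is serial.
(A) R is serial (every world has an R-successor), so the schema is valid here.
(B) R is serial (every world has an R-successor), so the schema is valid here.
(C) R is not serial (v has no R-successor), so the schema fails here.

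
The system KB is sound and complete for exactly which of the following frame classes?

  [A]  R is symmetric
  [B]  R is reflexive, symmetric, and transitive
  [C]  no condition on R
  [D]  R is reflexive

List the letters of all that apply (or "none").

A

(A) KB is sound and complete for exactly this class.
(B) this class determines S5, not KB.
(C) this class determines K, not KB.
(D) this class determines T (= KT), not KB.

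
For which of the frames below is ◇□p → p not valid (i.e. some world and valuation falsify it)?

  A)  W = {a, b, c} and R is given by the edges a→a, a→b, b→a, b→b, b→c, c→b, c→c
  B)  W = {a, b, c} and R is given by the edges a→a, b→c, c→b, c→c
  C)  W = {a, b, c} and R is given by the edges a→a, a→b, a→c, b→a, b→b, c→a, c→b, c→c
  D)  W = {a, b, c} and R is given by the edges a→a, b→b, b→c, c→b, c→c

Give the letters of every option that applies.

C

The schema ◇□p → p is the dual of axiom B; it is valid on a frame iff R is symmetric.
(A) R is symmetric (every R-edge is matched by its reverse), so the schema is valid here.
(B) R is symmetric (every R-edge is matched by its reverse), so the schema is valid here.
(C) R is not symmetric (c R b but not b R c), so the schema fails here.
(D) R is symmetric (every R-edge is matched by its reverse), so the schema is valid here.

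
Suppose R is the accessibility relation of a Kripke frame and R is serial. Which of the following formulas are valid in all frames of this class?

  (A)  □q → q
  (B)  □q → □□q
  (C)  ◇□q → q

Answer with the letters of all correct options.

(A) □q → q is axiom T, which corresponds to reflexivity. Such an R need not be reflexive — not valid.
(B) axiom 4: valid iff R is transitive. Such an R need not be transitive — not valid.
(C) ◇□q → q (the dual of axiom B) characterises the symmetric frames. Such an R need not be symmetric — not valid.

none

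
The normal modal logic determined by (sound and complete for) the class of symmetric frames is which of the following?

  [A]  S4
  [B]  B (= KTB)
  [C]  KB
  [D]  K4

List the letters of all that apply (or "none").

C

(A) S4 is determined by the class of reflexive and transitive frames.
(B) B (= KTB) is determined by the class of reflexive and symmetric frames.
(C) KB is determined by exactly this class.
(D) K4 is determined by the class of transitive frames.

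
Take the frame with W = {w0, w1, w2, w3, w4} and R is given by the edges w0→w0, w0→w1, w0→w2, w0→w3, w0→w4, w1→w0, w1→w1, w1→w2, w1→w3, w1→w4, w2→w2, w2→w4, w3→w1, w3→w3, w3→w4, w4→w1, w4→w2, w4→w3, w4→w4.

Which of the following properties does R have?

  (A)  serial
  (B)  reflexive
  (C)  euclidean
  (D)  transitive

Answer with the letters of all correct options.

A, B

(A) serial: every world has an R-successor.
(B) reflexive: each world relates to itself.
(C) not euclidean: w0 R w2 and w0 R w0 but not w2 R w0.
(D) not transitive: w2 R w4 and w4 R w1 but not w2 R w1.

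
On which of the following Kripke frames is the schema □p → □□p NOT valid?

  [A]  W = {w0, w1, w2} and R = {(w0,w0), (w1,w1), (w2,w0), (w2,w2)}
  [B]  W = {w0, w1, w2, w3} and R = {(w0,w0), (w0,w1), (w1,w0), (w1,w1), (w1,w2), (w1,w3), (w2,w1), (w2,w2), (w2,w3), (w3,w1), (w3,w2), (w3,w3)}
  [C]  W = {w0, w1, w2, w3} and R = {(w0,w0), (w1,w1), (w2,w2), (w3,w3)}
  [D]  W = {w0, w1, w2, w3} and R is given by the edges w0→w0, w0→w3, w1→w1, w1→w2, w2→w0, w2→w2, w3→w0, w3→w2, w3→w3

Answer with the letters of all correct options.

B, D

The schema □p → □□p is axiom 4; it is valid on a frame iff R is transitive.
(A) R is transitive (R is closed under composition), so the schema is valid here.
(B) R is not transitive (w0 R w1 and w1 R w2 but not w0 R w2), so the schema fails here.
(C) R is transitive (R is closed under composition), so the schema is valid here.
(D) R is not transitive (w0 R w3 and w3 R w2 but not w0 R w2), so the schema fails here.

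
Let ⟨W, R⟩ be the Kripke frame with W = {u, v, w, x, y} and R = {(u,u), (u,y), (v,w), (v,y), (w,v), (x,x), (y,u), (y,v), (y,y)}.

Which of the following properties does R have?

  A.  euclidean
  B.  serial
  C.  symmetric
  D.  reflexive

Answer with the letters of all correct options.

(A) not euclidean: v R w and v R y but not w R y.
(B) serial: every world has an R-successor.
(C) symmetric: every R-edge is matched by its reverse.
(D) not reflexive: not v R v.

B, C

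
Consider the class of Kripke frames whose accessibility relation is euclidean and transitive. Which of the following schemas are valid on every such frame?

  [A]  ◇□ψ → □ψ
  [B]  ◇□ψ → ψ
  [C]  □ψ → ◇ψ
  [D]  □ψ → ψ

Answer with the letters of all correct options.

(A) ◇□ψ → □ψ (the dual of axiom 5) characterises the euclidean frames. Every such R is euclidean — valid.
(B) ◇□ψ → ψ is the dual of axiom B, which corresponds to symmetry. Such an R need not be symmetric — not valid.
(C) axiom D: valid iff R is serial. Such an R need not be serial — not valid.
(D) □ψ → ψ is axiom T, which corresponds to reflexivity. Such an R need not be reflexive — not valid.

A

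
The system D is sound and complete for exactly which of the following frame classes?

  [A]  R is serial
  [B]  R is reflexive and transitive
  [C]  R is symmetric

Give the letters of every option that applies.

A

(A) D is sound and complete for exactly this class.
(B) this class determines S4, not D.
(C) this class determines KB, not D.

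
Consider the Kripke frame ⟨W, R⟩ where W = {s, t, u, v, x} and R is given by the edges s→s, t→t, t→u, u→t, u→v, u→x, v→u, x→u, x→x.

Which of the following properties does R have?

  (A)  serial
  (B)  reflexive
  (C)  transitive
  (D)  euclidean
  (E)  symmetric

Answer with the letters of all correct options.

(A) serial: every world has an R-successor.
(B) not reflexive: not u R u.
(C) not transitive: t R u and u R v but not t R v.
(D) not euclidean: u R t and u R v but not t R v.
(E) symmetric: every R-edge is matched by its reverse.

A, E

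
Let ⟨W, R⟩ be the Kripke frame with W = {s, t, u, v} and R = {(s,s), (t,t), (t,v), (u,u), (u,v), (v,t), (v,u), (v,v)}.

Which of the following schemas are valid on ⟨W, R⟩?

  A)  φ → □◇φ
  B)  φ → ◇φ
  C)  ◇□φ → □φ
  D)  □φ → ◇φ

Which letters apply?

A, B, D

R is reflexive: each world relates to itself.
R is symmetric: every R-edge is matched by its reverse.
R is not euclidean: v R t and v R u but not t R u.
R is serial: every world has an R-successor.
(A) φ → □◇φ is axiom B; it is valid on a frame exactly when R is symmetric. R is symmetric, so valid.
(B) φ → ◇φ (the dual of axiom T) characterises the reflexive frames. R is reflexive — valid.
(C) ◇□φ → □φ is the dual of axiom 5, which corresponds to the euclidean property. R is not euclidean — not valid.
(D) □φ → ◇φ is axiom D, which corresponds to seriality. R is serial — valid.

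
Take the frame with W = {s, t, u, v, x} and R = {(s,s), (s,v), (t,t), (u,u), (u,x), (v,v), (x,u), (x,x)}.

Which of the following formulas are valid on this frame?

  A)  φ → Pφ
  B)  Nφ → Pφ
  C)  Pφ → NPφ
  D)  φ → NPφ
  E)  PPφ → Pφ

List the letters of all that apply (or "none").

A, B, E

R is reflexive: each world relates to itself.
R is not symmetric: s R v but not v R s.
R is transitive: R is closed under composition.
R is not euclidean: s R v and s R s but not v R s.
R is serial: every world has an R-successor.
(A) φ → Pφ is the dual of axiom T; it is valid on a frame exactly when R is reflexive. R is reflexive, so valid.
(B) Nφ → Pφ is axiom D; it is valid on a frame exactly when R is serial. R is serial, so valid.
(C) Pφ → NPφ (axiom 5) characterises the euclidean frames. R is not euclidean — not valid.
(D) φ → NPφ (axiom B) characterises the symmetric frames. R is not symmetric — not valid.
(E) the dual of axiom 4: valid iff R is transitive. R is transitive — valid.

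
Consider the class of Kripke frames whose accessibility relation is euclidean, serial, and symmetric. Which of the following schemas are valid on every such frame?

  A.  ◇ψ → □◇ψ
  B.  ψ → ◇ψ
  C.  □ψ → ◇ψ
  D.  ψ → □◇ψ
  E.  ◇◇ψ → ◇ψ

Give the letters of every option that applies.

A, B, C, D, E

Serial, symmetric and euclidean together give transitive (from symmetry + euclidean) and then reflexive; the relation is an equivalence.
(A) axiom 5: valid iff R is euclidean. Every such R is euclidean — valid.
(B) ψ → ◇ψ is the dual of axiom T, which corresponds to reflexivity. Every such R is reflexive — valid.
(C) □ψ → ◇ψ is axiom D; it is valid on a frame exactly when R is serial. Every such R is serial, so valid.
(D) ψ → □◇ψ is axiom B; it is valid on a frame exactly when R is symmetric. Every such R is symmetric, so valid.
(E) ◇◇ψ → ◇ψ (the dual of axiom 4) characterises the transitive frames. Every such R is transitive — valid.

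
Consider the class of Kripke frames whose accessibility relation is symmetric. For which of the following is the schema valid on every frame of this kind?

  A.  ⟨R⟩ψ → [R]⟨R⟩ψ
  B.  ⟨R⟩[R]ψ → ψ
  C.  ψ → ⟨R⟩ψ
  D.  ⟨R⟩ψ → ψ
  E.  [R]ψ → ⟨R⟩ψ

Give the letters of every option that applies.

(A) ⟨R⟩ψ → [R]⟨R⟩ψ is axiom 5; it is valid on a frame exactly when R is euclidean. Such an R need not be euclidean, so not valid.
(B) ⟨R⟩[R]ψ → ψ is the dual of axiom B, which corresponds to symmetry. Every such R is symmetric — valid.
(C) ψ → ⟨R⟩ψ (the dual of axiom T) characterises the reflexive frames. Such an R need not be reflexive — not valid.
(D) ⟨R⟩ψ → ψ (the converse of T) corresponds to R being a subset of the identity. Such an R need not be a subset of the identity, so not valid.
(E) [R]ψ → ⟨R⟩ψ is axiom D, which corresponds to seriality. Such an R need not be serial — not valid.

B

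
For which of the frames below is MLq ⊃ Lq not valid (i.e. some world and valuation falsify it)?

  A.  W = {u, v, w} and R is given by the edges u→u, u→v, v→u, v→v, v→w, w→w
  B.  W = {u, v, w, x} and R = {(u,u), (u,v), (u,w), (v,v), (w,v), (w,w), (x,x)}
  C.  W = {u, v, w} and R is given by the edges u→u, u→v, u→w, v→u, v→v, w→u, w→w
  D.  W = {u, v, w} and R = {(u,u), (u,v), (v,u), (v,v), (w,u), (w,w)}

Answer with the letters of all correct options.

A, B, C, D

The schema MLq ⊃ Lq is the dual of axiom 5; it is valid on a frame iff R is euclidean.
(A) R is not euclidean (v R u and v R w but not u R w), so the schema fails here.
(B) R is not euclidean (u R v and u R u but not v R u), so the schema fails here.
(C) R is not euclidean (u R v and u R w but not v R w), so the schema fails here.
(D) R is not euclidean (w R u and w R w but not u R w), so the schema fails here.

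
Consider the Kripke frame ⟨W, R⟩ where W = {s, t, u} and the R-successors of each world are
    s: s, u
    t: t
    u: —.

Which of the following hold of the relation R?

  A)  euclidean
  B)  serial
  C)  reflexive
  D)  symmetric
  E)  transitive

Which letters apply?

E

(A) not euclidean: s R u and s R s but not u R s.
(B) not serial: u has no R-successor.
(C) not reflexive: not u R u.
(D) not symmetric: s R u but not u R s.
(E) transitive: R is closed under composition.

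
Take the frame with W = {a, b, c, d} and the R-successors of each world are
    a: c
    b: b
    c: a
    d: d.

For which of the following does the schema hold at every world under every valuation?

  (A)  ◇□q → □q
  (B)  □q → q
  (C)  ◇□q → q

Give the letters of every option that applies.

R is not reflexive: not a R a.
R is symmetric: every R-edge is matched by its reverse.
R is not euclidean: a R c and a R c but not c R c.
(A) ◇□q → □q is the dual of axiom 5; it is valid on a frame exactly when R is euclidean. R is not euclidean, so not valid.
(B) □q → q is axiom T; it is valid on a frame exactly when R is reflexive. R is not reflexive, so not valid.
(C) the dual of axiom B: valid iff R is symmetric. R is symmetric — valid.

C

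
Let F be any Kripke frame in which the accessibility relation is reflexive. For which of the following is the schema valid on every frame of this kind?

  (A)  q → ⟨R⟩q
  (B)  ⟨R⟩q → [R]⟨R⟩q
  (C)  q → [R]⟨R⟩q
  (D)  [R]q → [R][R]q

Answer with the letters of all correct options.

A

A reflexive relation is serial.
(A) q → ⟨R⟩q (the dual of axiom T) characterises the reflexive frames. Every such R is reflexive — valid.
(B) axiom 5: valid iff R is euclidean. Such an R need not be euclidean — not valid.
(C) q → [R]⟨R⟩q is axiom B, which corresponds to symmetry. Such an R need not be symmetric — not valid.
(D) [R]q → [R][R]q is axiom 4, which corresponds to transitivity. Such an R need not be transitive — not valid.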